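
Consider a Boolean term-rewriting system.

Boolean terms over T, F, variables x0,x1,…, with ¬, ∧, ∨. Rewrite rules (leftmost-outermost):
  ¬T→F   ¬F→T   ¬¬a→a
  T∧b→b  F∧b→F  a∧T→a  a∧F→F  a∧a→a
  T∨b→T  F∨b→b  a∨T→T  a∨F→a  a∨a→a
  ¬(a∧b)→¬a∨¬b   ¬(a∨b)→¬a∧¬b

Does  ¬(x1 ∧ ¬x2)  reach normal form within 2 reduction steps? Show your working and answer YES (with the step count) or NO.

  start: ¬(x1 ∧ ¬x2)
  [1] ¬x1 ∨ ¬¬x2
  [2] ¬x1 ∨ x2

Answer: YES — reaches normal form ¬x1 ∨ x2 in 2 ≤ 2 steps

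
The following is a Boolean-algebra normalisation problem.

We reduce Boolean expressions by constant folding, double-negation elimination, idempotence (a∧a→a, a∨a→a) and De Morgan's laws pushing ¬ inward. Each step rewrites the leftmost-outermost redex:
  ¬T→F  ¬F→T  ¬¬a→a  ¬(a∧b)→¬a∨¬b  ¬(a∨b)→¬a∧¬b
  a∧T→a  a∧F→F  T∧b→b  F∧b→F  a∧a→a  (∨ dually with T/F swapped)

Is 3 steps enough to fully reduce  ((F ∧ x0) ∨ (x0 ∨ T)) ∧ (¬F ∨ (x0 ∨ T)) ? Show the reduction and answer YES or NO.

  start: ((F ∧ x0) ∨ (x0 ∨ T)) ∧ (¬F ∨ (x0 ∨ T))
  →1  (F ∨ (x0 ∨ T)) ∧ (¬F ∨ (x0 ∨ T))
  →2  (x0 ∨ T) ∧ (¬F ∨ (x0 ∨ T))
  →3  T ∧ (¬F ∨ (x0 ∨ T))

Answer: NO — after 3 steps the term is T ∧ (¬F ∨ (x0 ∨ T)), not yet normal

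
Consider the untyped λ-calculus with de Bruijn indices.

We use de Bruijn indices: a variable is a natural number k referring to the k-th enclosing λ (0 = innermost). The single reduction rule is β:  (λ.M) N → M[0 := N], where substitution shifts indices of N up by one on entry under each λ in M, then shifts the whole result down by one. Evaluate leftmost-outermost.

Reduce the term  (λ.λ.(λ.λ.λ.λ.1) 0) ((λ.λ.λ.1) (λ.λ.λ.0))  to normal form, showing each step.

  start: (λ.λ.(λ.λ.λ.λ.1) 0) ((λ.λ.λ.1) (λ.λ.λ.0))
  step 1: λ.(λ.λ.λ.λ.1) 0
  step 2: λ.λ.λ.λ.1

Answer: normal form = λ.λ.λ.λ.1  (in 2 steps)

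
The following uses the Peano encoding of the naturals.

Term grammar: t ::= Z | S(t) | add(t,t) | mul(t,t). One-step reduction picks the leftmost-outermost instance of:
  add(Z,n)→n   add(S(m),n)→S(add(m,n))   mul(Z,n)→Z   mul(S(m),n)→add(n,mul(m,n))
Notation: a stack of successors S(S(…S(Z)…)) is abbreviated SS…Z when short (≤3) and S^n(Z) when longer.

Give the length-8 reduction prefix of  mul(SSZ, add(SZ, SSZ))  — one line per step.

  start: mul(SSZ, add(SZ, SSZ))
  →1  add(add(SZ, SSZ), mul(SZ, add(SZ, SSZ)))
  →2  add(S(add(Z, SSZ)), mul(SZ, add(SZ, SSZ)))
  →3  S(add(add(Z, SSZ), mul(SZ, add(SZ, SSZ))))
  →4  S(add(SSZ, mul(SZ, add(SZ, SSZ))))
  →5  S(S(add(SZ, mul(SZ, add(SZ, SSZ)))))
  →6  S(S(S(add(Z, mul(SZ, add(SZ, SSZ))))))
  →7  S(S(S(mul(SZ, add(SZ, SSZ)))))
  →8  S(S(S(add(add(SZ, SSZ), mul(Z, add(SZ, SSZ))))))

Answer: after 8 steps: S(S(S(add(add(SZ, SSZ), mul(Z, add(SZ, SSZ))))))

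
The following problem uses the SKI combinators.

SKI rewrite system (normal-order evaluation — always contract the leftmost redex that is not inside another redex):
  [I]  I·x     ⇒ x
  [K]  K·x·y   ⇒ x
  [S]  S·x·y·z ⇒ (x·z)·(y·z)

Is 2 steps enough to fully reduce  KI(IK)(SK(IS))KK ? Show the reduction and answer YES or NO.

Answer: NO — after 2 steps the term is SK(IS)KK, not yet normal

Reduction:
  start: KI(IK)(SK(IS))KK
  →1  I(SK(IS))KK
  →2  SK(IS)KK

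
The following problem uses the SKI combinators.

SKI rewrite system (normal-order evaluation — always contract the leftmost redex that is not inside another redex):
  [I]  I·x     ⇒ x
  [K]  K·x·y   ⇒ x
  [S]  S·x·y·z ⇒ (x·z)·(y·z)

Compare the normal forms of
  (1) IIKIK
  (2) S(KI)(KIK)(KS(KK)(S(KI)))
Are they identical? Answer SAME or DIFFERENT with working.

Term A:
  start: IIKIK
  [1] IKIK
  [2] KIK
  [3] I

Term B:
  start: S(KI)(KIK)(KS(KK)(S(KI)))
  [1] KI(KS(KK)(S(KI)))(KIK(KS(KK)(S(KI))))
  [2] I(KIK(KS(KK)(S(KI))))
  [3] KIK(KS(KK)(S(KI)))
  [4] I(KS(KK)(S(KI)))
  [5] KS(KK)(S(KI))
  [6] S(S(KI))

Answer: DIFFERENT — A ⇓ I, B ⇓ S(S(KI))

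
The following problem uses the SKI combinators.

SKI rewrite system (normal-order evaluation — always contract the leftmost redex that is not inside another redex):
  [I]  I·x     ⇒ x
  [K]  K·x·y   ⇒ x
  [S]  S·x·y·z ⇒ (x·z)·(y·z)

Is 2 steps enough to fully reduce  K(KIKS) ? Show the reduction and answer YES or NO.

  start: K(KIKS)
  [1] K(IS)
  [2] KS

Answer: YES — reaches normal form KS in 2 ≤ 2 steps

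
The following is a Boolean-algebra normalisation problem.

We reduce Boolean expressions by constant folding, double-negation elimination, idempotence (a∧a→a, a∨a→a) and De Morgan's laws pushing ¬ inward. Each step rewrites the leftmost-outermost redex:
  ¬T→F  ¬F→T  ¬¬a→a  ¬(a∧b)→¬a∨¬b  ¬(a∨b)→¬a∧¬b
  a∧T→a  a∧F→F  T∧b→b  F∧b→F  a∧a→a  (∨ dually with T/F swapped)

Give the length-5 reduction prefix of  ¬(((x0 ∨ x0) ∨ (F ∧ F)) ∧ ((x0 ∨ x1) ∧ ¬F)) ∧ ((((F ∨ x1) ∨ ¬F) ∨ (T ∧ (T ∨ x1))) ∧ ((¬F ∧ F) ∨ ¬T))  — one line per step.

  start: ¬(((x0 ∨ x0) ∨ (F ∧ F)) ∧ ((x0 ∨ x1) ∧ ¬F)) ∧ ((((F ∨ x1) ∨ ¬F) ∨ (T ∧ (T ∨ x1))) ∧ ((¬F ∧ F) ∨ ¬T))
  →1  (¬((x0 ∨ x0) ∨ (F ∧ F)) ∨ ¬((x0 ∨ x1) ∧ ¬F)) ∧ ((((F ∨ x1) ∨ ¬F) ∨ (T ∧ (T ∨ x1))) ∧ ((¬F ∧ F) ∨ ¬T))
  →2  ((¬(x0 ∨ x0) ∧ ¬(F ∧ F)) ∨ ¬((x0 ∨ x1) ∧ ¬F)) ∧ ((((F ∨ x1) ∨ ¬F) ∨ (T ∧ (T ∨ x1))) ∧ ((¬F ∧ F) ∨ ¬T))
  →3  (((¬x0 ∧ ¬x0) ∧ ¬(F ∧ F)) ∨ ¬((x0 ∨ x1) ∧ ¬F)) ∧ ((((F ∨ x1) ∨ ¬F) ∨ (T ∧ (T ∨ x1))) ∧ ((¬F ∧ F) ∨ ¬T))
  →4  ((¬x0 ∧ ¬(F ∧ F)) ∨ ¬((x0 ∨ x1) ∧ ¬F)) ∧ ((((F ∨ x1) ∨ ¬F) ∨ (T ∧ (T ∨ x1))) ∧ ((¬F ∧ F) ∨ ¬T))
  →5  ((¬x0 ∧ (¬F ∨ ¬F)) ∨ ¬((x0 ∨ x1) ∧ ¬F)) ∧ ((((F ∨ x1) ∨ ¬F) ∨ (T ∧ (T ∨ x1))) ∧ ((¬F ∧ F) ∨ ¬T))

Answer: after 5 steps: ((¬x0 ∧ (¬F ∨ ¬F)) ∨ ¬((x0 ∨ x1) ∧ ¬F)) ∧ ((((F ∨ x1) ∨ ¬F) ∨ (T ∧ (T ∨ x1))) ∧ ((¬F ∧ F) ∨ ¬T))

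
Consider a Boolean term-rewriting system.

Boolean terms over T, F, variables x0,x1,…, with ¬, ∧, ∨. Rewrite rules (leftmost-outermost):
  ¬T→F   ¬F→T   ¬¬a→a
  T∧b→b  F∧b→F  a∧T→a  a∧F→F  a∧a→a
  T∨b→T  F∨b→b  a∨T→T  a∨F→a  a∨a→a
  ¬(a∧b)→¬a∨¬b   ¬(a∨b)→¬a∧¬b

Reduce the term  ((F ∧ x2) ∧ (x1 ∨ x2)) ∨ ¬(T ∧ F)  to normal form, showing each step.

Answer: normal form = T  (in 7 steps)

Reduction:
  start: ((F ∧ x2) ∧ (x1 ∨ x2)) ∨ ¬(T ∧ F)
  [1] (F ∧ (x1 ∨ x2)) ∨ ¬(T ∧ F)
  [2] F ∨ ¬(T ∧ F)
  [3] ¬(T ∧ F)
  [4] ¬T ∨ ¬F
  [5] F ∨ ¬F
  [6] ¬F
  [7] T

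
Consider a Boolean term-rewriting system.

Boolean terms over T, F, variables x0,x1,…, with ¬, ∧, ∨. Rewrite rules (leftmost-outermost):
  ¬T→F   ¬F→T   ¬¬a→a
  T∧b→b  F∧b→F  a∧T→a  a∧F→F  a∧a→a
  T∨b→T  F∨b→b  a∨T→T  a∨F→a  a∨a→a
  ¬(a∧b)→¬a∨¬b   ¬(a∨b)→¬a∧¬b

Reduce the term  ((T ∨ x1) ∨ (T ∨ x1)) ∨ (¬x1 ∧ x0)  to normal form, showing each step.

Answer: normal form = T  (in 3 steps)

Reduction:
  start: ((T ∨ x1) ∨ (T ∨ x1)) ∨ (¬x1 ∧ x0)
  step 1: (T ∨ x1) ∨ (¬x1 ∧ x0)
  step 2: T ∨ (¬x1 ∧ x0)
  step 3: T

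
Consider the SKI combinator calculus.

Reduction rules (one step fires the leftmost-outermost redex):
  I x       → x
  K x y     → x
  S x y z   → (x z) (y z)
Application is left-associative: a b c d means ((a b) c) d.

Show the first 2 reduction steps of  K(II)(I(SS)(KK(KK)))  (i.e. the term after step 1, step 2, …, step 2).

Answer: after 2 steps: I

Derivation:
  start: K(II)(I(SS)(KK(KK)))
  [1] II
  [2] I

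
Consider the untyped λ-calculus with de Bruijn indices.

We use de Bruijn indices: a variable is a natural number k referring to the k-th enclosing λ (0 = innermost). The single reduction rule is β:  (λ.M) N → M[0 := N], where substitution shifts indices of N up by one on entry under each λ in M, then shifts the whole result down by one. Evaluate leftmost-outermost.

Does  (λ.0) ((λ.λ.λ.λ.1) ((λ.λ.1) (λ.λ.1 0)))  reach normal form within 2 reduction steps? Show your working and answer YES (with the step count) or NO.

  start: (λ.0) ((λ.λ.λ.λ.1) ((λ.λ.1) (λ.λ.1 0)))
  step 1: (λ.λ.λ.λ.1) ((λ.λ.1) (λ.λ.1 0))
  step 2: λ.λ.λ.1

Answer: YES — reaches normal form λ.λ.λ.1 in 2 ≤ 2 steps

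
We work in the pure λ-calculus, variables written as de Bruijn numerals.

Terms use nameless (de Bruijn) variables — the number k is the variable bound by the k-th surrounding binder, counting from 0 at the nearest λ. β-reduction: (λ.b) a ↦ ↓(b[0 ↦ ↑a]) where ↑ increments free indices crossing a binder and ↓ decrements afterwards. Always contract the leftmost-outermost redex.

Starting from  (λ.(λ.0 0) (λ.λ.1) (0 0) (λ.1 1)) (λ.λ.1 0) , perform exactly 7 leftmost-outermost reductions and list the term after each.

  start: (λ.(λ.0 0) (λ.λ.1) (0 0) (λ.1 1)) (λ.λ.1 0)
  [1] (λ.0 0) (λ.λ.1) ((λ.λ.1 0) (λ.λ.1 0)) (λ.(λ.λ.1 0) (λ.λ.1 0))
  [2] (λ.λ.1) (λ.λ.1) ((λ.λ.1 0) (λ.λ.1 0)) (λ.(λ.λ.1 0) (λ.λ.1 0))
  [3] (λ.λ.λ.1) ((λ.λ.1 0) (λ.λ.1 0)) (λ.(λ.λ.1 0) (λ.λ.1 0))
  [4] (λ.λ.1) (λ.(λ.λ.1 0) (λ.λ.1 0))
  [5] λ.λ.(λ.λ.1 0) (λ.λ.1 0)
  [6] λ.λ.λ.(λ.λ.1 0) 0
  [7] λ.λ.λ.λ.1 0

Answer: after 7 steps: λ.λ.λ.λ.1 0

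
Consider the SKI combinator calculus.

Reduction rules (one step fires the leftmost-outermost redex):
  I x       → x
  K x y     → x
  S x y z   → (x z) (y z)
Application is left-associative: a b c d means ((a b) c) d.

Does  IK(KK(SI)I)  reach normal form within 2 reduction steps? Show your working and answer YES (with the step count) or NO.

Answer: YES — reaches normal form K(KI) in 2 ≤ 2 steps

Reduction:
  start: IK(KK(SI)I)
  step 1: K(KK(SI)I)
  step 2: K(KI)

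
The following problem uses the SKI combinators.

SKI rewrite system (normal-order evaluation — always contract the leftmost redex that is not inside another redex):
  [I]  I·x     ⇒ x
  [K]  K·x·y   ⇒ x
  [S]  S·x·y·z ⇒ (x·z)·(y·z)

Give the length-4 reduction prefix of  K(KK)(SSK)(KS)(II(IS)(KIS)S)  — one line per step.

  start: K(KK)(SSK)(KS)(II(IS)(KIS)S)
  step 1: KK(KS)(II(IS)(KIS)S)
  step 2: K(II(IS)(KIS)S)
  step 3: K(I(IS)(KIS)S)
  step 4: K(IS(KIS)S)

Answer: after 4 steps: K(IS(KIS)S)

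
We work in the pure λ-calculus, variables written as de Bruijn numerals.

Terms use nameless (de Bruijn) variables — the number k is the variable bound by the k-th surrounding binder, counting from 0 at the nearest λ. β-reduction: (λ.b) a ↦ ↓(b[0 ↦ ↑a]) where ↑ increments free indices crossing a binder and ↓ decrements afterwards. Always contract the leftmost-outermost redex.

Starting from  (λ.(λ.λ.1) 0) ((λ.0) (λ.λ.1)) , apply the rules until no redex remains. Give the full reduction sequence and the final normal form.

  start: (λ.(λ.λ.1) 0) ((λ.0) (λ.λ.1))
  step 1: (λ.λ.1) ((λ.0) (λ.λ.1))
  step 2: λ.(λ.0) (λ.λ.1)
  step 3: λ.λ.λ.1

Answer: normal form = λ.λ.λ.1  (in 3 steps)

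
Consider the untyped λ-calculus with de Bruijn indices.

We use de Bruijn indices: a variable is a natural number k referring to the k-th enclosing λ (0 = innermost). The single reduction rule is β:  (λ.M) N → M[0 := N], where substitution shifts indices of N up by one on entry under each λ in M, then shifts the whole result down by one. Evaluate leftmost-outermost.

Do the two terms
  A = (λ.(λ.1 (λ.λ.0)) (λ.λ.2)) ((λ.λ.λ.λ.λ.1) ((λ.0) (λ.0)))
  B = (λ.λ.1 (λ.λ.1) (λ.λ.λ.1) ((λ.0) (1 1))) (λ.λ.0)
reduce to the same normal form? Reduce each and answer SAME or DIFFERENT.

Term A:
  start: (λ.(λ.1 (λ.λ.0)) (λ.λ.2)) ((λ.λ.λ.λ.λ.1) ((λ.0) (λ.0)))
  →1  (λ.(λ.λ.λ.λ.λ.1) ((λ.0) (λ.0)) (λ.λ.0)) (λ.λ.(λ.λ.λ.λ.λ.1) ((λ.0) (λ.0)))
  →2  (λ.λ.λ.λ.λ.1) ((λ.0) (λ.0)) (λ.λ.0)
  →3  (λ.λ.λ.λ.1) (λ.λ.0)
  →4  λ.λ.λ.1

Term B:
  start: (λ.λ.1 (λ.λ.1) (λ.λ.λ.1) ((λ.0) (1 1))) (λ.λ.0)
  →1  λ.(λ.λ.0) (λ.λ.1) (λ.λ.λ.1) ((λ.0) ((λ.λ.0) (λ.λ.0)))
  →2  λ.(λ.0) (λ.λ.λ.1) ((λ.0) ((λ.λ.0) (λ.λ.0)))
  →3  λ.(λ.λ.λ.1) ((λ.0) ((λ.λ.0) (λ.λ.0)))
  →4  λ.λ.λ.1

Answer: SAME — A ⇓ λ.λ.λ.1, B ⇓ λ.λ.λ.1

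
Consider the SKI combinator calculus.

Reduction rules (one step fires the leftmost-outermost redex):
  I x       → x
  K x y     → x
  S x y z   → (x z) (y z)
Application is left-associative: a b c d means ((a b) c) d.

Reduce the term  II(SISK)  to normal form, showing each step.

  start: II(SISK)
  [1] I(SISK)
  [2] SISK
  [3] IK(SK)
  [4] K(SK)

Answer: normal form = K(SK)  (in 4 steps)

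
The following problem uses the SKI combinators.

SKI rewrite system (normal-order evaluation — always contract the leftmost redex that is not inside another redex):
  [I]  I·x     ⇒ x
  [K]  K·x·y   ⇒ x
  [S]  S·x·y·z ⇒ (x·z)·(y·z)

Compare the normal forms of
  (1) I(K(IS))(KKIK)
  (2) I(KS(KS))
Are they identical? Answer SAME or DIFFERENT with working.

Term A:
  start: I(K(IS))(KKIK)
  →1  K(IS)(KKIK)
  →2  IS
  →3  S

Term B:
  start: I(KS(KS))
  →1  KS(KS)
  →2  S

Answer: SAME — A ⇓ S, B ⇓ S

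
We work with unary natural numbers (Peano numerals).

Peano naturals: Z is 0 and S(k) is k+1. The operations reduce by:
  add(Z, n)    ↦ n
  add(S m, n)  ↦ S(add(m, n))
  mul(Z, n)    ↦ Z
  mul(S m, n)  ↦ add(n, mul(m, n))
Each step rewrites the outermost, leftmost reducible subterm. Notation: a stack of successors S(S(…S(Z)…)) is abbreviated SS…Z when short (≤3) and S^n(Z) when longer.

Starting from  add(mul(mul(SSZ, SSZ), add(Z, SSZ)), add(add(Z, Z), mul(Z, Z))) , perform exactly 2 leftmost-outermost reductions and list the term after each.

  start: add(mul(mul(SSZ, SSZ), add(Z, SSZ)), add(add(Z, Z), mul(Z, Z)))
  step 1: add(mul(add(SSZ, mul(SZ, SSZ)), add(Z, SSZ)), add(add(Z, Z), mul(Z, Z)))
  step 2: add(mul(S(add(SZ, mul(SZ, SSZ))), add(Z, SSZ)), add(add(Z, Z), mul(Z, Z)))

Answer: after 2 steps: add(mul(S(add(SZ, mul(SZ, SSZ))), add(Z, SSZ)), add(add(Z, Z), mul(Z, Z)))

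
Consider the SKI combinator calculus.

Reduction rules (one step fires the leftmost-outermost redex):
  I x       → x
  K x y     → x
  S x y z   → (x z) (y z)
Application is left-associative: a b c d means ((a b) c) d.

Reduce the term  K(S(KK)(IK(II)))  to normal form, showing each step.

Answer: normal form = K(S(KK)(KI))  (in 2 steps)

Derivation:
  start: K(S(KK)(IK(II)))
  [1] K(S(KK)(K(II)))
  [2] K(S(KK)(KI))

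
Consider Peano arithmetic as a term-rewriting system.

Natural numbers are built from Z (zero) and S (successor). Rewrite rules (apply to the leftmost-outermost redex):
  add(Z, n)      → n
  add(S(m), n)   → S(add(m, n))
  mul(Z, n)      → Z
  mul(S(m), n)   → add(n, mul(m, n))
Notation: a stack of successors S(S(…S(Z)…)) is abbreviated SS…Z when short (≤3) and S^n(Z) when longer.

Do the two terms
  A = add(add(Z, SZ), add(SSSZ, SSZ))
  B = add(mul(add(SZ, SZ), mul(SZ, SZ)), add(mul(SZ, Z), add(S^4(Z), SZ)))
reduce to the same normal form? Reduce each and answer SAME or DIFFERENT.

Answer: DIFFERENT — A ⇓ S^6(Z), B ⇓ S^7(Z)

Derivation:
Term A:
  start: add(add(Z, SZ), add(SSSZ, SSZ))
  [1] add(SZ, add(SSSZ, SSZ))
  [2] S(add(Z, add(SSSZ, SSZ)))
  [3] S(add(SSSZ, SSZ))
  [4] S(S(add(SSZ, SSZ)))
  [5] S(S(S(add(SZ, SSZ))))
  [6] S(S(S(S(add(Z, SSZ)))))
  [7] S^6(Z)

Term B:
  start: add(mul(add(SZ, SZ), mul(SZ, SZ)), add(mul(SZ, Z), add(S^4(Z), SZ)))
  [1] add(mul(S(add(Z, SZ)), mul(SZ, SZ)), add(mul(SZ, Z), add(S^4(Z), SZ)))
  [2] add(add(mul(SZ, SZ), mul(add(Z, SZ), mul(SZ, SZ))), add(mul(SZ, Z), add(S^4(Z), SZ)))
  [3] add(add(add(SZ, mul(Z, SZ)), mul(add(Z, SZ), mul(SZ, SZ))), add(mul(SZ, Z), add(S^4(Z), SZ)))
  [4] add(add(S(add(Z, mul(Z, SZ))), mul(add(Z, SZ), mul(SZ, SZ))), add(mul(SZ, Z), add(S^4(Z), SZ)))
  [5] add(S(add(add(Z, mul(Z, SZ)), mul(add(Z, SZ), mul(SZ, SZ)))), add(mul(SZ, Z), add(S^4(Z), SZ)))
  [6] S(add(add(add(Z, mul(Z, SZ)), mul(add(Z, SZ), mul(SZ, SZ))), add(mul(SZ, Z), add(S^4(Z), SZ))))
  [7] S(add(add(mul(Z, SZ), mul(add(Z, SZ), mul(SZ, SZ))), add(mul(SZ, Z), add(S^4(Z), SZ))))
  [8] S(add(add(Z, mul(add(Z, SZ), mul(SZ, SZ))), add(mul(SZ, Z), add(S^4(Z), SZ))))
  [9] S(add(mul(add(Z, SZ), mul(SZ, SZ)), add(mul(SZ, Z), add(S^4(Z), SZ))))
  [10] S(add(mul(SZ, mul(SZ, SZ)), add(mul(SZ, Z), add(S^4(Z), SZ))))
  [11] S(add(add(mul(SZ, SZ), mul(Z, mul(SZ, SZ))), add(mul(SZ, Z), add(S^4(Z), SZ))))
  [12] S(add(add(add(SZ, mul(Z, SZ)), mul(Z, mul(SZ, SZ))), add(mul(SZ, Z), add(S^4(Z), SZ))))
  [13] S(add(add(S(add(Z, mul(Z, SZ))), mul(Z, mul(SZ, SZ))), add(mul(SZ, Z), add(S^4(Z), SZ))))
  [14] S(add(S(add(add(Z, mul(Z, SZ)), mul(Z, mul(SZ, SZ)))), add(mul(SZ, Z), add(S^4(Z), SZ))))
  [15] S(S(add(add(add(Z, mul(Z, SZ)), mul(Z, mul(SZ, SZ))), add(mul(SZ, Z), add(S^4(Z), SZ)))))
  [16] S(S(add(add(mul(Z, SZ), mul(Z, mul(SZ, SZ))), add(mul(SZ, Z), add(S^4(Z), SZ)))))
  [17] S(S(add(add(Z, mul(Z, mul(SZ, SZ))), add(mul(SZ, Z), add(S^4(Z), SZ)))))
  [18] S(S(add(mul(Z, mul(SZ, SZ)), add(mul(SZ, Z), add(S^4(Z), SZ)))))
  [19] S(S(add(Z, add(mul(SZ, Z), add(S^4(Z), SZ)))))
  [20] S(S(add(mul(SZ, Z), add(S^4(Z), SZ))))
  [21] S(S(add(add(Z, mul(Z, Z)), add(S^4(Z), SZ))))
  [22] S(S(add(mul(Z, Z), add(S^4(Z), SZ))))
  [23] S(S(add(Z, add(S^4(Z), SZ))))
  [24] S(S(add(S^4(Z), SZ)))
  [25] S(S(S(add(SSSZ, SZ))))
  [26] S(S(S(S(add(SSZ, SZ)))))
  [27] S(S(S(S(S(add(SZ, SZ))))))
  [28] S(S(S(S(S(S(add(Z, SZ)))))))
  [29] S^7(Z)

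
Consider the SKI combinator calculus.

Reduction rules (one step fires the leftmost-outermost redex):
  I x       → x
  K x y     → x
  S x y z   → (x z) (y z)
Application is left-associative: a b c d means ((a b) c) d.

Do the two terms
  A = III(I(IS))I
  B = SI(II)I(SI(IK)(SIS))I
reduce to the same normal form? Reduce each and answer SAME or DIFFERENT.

Term A:
  start: III(I(IS))I
  →1  II(I(IS))I
  →2  I(I(IS))I
  →3  I(IS)I
  →4  ISI
  →5  SI

Term B:
  start: SI(II)I(SI(IK)(SIS))I
  →1  II(III)(SI(IK)(SIS))I
  →2  I(III)(SI(IK)(SIS))I
  →3  III(SI(IK)(SIS))I
  →4  II(SI(IK)(SIS))I
  →5  I(SI(IK)(SIS))I
  →6  SI(IK)(SIS)I
  →7  I(SIS)(IK(SIS))I
  →8  SIS(IK(SIS))I
  →9  I(IK(SIS))(S(IK(SIS)))I
  →10  IK(SIS)(S(IK(SIS)))I
  →11  K(SIS)(S(IK(SIS)))I
  →12  SISI
  →13  II(SI)
  →14  I(SI)
  →15  SI

Answer: SAME — A ⇓ SI, B ⇓ SI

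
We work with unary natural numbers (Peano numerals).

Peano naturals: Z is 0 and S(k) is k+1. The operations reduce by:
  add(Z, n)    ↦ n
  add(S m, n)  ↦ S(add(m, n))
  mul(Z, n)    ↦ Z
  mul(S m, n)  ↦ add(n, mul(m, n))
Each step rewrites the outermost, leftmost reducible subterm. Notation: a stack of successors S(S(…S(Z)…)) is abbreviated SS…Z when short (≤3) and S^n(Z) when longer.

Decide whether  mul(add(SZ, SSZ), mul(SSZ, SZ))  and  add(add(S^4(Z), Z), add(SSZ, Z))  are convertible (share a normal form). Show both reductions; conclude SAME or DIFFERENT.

Answer: SAME — A ⇓ S^6(Z), B ⇓ S^6(Z)

Derivation:
Term A:
  start: mul(add(SZ, SSZ), mul(SSZ, SZ))
  step 1: mul(S(add(Z, SSZ)), mul(SSZ, SZ))
  step 2: add(mul(SSZ, SZ), mul(add(Z, SSZ), mul(SSZ, SZ)))
  step 3: add(add(SZ, mul(SZ, SZ)), mul(add(Z, SSZ), mul(SSZ, SZ)))
  step 4: add(S(add(Z, mul(SZ, SZ))), mul(add(Z, SSZ), mul(SSZ, SZ)))
  step 5: S(add(add(Z, mul(SZ, SZ)), mul(add(Z, SSZ), mul(SSZ, SZ))))
  step 6: S(add(mul(SZ, SZ), mul(add(Z, SSZ), mul(SSZ, SZ))))
  step 7: S(add(add(SZ, mul(Z, SZ)), mul(add(Z, SSZ), mul(SSZ, SZ))))
  step 8: S(add(S(add(Z, mul(Z, SZ))), mul(add(Z, SSZ), mul(SSZ, SZ))))
  step 9: S(S(add(add(Z, mul(Z, SZ)), mul(add(Z, SSZ), mul(SSZ, SZ)))))
  step 10: S(S(add(mul(Z, SZ), mul(add(Z, SSZ), mul(SSZ, SZ)))))
  step 11: S(S(add(Z, mul(add(Z, SSZ), mul(SSZ, SZ)))))
  step 12: S(S(mul(add(Z, SSZ), mul(SSZ, SZ))))
  step 13: S(S(mul(SSZ, mul(SSZ, SZ))))
  step 14: S(S(add(mul(SSZ, SZ), mul(SZ, mul(SSZ, SZ)))))
  step 15: S(S(add(add(SZ, mul(SZ, SZ)), mul(SZ, mul(SSZ, SZ)))))
  step 16: S(S(add(S(add(Z, mul(SZ, SZ))), mul(SZ, mul(SSZ, SZ)))))
  step 17: S(S(S(add(add(Z, mul(SZ, SZ)), mul(SZ, mul(SSZ, SZ))))))
  step 18: S(S(S(add(mul(SZ, SZ), mul(SZ, mul(SSZ, SZ))))))
  step 19: S(S(S(add(add(SZ, mul(Z, SZ)), mul(SZ, mul(SSZ, SZ))))))
  step 20: S(S(S(add(S(add(Z, mul(Z, SZ))), mul(SZ, mul(SSZ, SZ))))))
  step 21: S(S(S(S(add(add(Z, mul(Z, SZ)), mul(SZ, mul(SSZ, SZ)))))))
  step 22: S(S(S(S(add(mul(Z, SZ), mul(SZ, mul(SSZ, SZ)))))))
  step 23: S(S(S(S(add(Z, mul(SZ, mul(SSZ, SZ)))))))
  step 24: S(S(S(S(mul(SZ, mul(SSZ, SZ))))))
  step 25: S(S(S(S(add(mul(SSZ, SZ), mul(Z, mul(SSZ, SZ)))))))
  step 26: S(S(S(S(add(add(SZ, mul(SZ, SZ)), mul(Z, mul(SSZ, SZ)))))))
  step 27: S(S(S(S(add(S(add(Z, mul(SZ, SZ))), mul(Z, mul(SSZ, SZ)))))))
  step 28: S(S(S(S(S(add(add(Z, mul(SZ, SZ)), mul(Z, mul(SSZ, SZ))))))))
  step 29: S(S(S(S(S(add(mul(SZ, SZ), mul(Z, mul(SSZ, SZ))))))))
  step 30: S(S(S(S(S(add(add(SZ, mul(Z, SZ)), mul(Z, mul(SSZ, SZ))))))))
  step 31: S(S(S(S(S(add(S(add(Z, mul(Z, SZ))), mul(Z, mul(SSZ, SZ))))))))
  step 32: S(S(S(S(S(S(add(add(Z, mul(Z, SZ)), mul(Z, mul(SSZ, SZ)))))))))
  step 33: S(S(S(S(S(S(add(mul(Z, SZ), mul(Z, mul(SSZ, SZ)))))))))
  step 34: S(S(S(S(S(S(add(Z, mul(Z, mul(SSZ, SZ)))))))))
  step 35: S(S(S(S(S(S(mul(Z, mul(SSZ, SZ))))))))
  step 36: S^6(Z)

Term B:
  start: add(add(S^4(Z), Z), add(SSZ, Z))
  step 1: add(S(add(SSSZ, Z)), add(SSZ, Z))
  step 2: S(add(add(SSSZ, Z), add(SSZ, Z)))
  step 3: S(add(S(add(SSZ, Z)), add(SSZ, Z)))
  step 4: S(S(add(add(SSZ, Z), add(SSZ, Z))))
  step 5: S(S(add(S(add(SZ, Z)), add(SSZ, Z))))
  step 6: S(S(S(add(add(SZ, Z), add(SSZ, Z)))))
  step 7: S(S(S(add(S(add(Z, Z)), add(SSZ, Z)))))
  step 8: S(S(S(S(add(add(Z, Z), add(SSZ, Z))))))
  step 9: S(S(S(S(add(Z, add(SSZ, Z))))))
  step 10: S(S(S(S(add(SSZ, Z)))))
  step 11: S(S(S(S(S(add(SZ, Z))))))
  step 12: S(S(S(S(S(S(add(Z, Z)))))))
  step 13: S^6(Z)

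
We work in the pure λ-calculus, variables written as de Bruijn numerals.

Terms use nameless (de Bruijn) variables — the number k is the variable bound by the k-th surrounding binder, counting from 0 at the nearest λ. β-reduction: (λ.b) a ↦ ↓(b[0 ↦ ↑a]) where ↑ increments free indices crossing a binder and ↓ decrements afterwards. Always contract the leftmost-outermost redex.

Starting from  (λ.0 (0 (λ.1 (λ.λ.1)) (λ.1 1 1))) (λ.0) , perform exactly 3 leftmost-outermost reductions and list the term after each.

  start: (λ.0 (0 (λ.1 (λ.λ.1)) (λ.1 1 1))) (λ.0)
  [1] (λ.0) ((λ.0) (λ.(λ.0) (λ.λ.1)) (λ.(λ.0) (λ.0) (λ.0)))
  [2] (λ.0) (λ.(λ.0) (λ.λ.1)) (λ.(λ.0) (λ.0) (λ.0))
  [3] (λ.(λ.0) (λ.λ.1)) (λ.(λ.0) (λ.0) (λ.0))

Answer: after 3 steps: (λ.(λ.0) (λ.λ.1)) (λ.(λ.0) (λ.0) (λ.0))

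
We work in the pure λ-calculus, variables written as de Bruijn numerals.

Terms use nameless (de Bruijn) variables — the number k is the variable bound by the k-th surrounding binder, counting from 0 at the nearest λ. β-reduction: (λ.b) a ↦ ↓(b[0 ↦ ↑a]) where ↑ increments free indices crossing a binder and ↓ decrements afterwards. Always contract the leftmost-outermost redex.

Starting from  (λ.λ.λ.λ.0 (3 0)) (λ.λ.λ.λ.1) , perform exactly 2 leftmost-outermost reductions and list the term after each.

Answer: after 2 steps: λ.λ.λ.0 (λ.λ.λ.1)

Reduction:
  start: (λ.λ.λ.λ.0 (3 0)) (λ.λ.λ.λ.1)
  [1] λ.λ.λ.0 ((λ.λ.λ.λ.1) 0)
  [2] λ.λ.λ.0 (λ.λ.λ.1)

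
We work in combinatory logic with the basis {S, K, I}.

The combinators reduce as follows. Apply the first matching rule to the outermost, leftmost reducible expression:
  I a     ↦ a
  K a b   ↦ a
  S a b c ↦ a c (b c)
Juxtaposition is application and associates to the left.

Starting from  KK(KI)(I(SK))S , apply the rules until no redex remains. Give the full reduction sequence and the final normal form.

Answer: normal form = SK  (in 3 steps)

Working:
  start: KK(KI)(I(SK))S
  [1] K(I(SK))S
  [2] I(SK)
  [3] SK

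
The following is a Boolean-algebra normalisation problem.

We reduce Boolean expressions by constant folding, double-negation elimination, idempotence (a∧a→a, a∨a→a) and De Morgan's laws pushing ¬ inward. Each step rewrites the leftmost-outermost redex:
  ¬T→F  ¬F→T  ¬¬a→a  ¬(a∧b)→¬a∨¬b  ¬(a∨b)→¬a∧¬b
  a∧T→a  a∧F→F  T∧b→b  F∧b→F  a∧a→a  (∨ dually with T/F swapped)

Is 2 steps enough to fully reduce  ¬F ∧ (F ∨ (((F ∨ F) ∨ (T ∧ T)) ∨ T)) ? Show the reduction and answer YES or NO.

Answer: NO — after 2 steps the term is F ∨ (((F ∨ F) ∨ (T ∧ T)) ∨ T), not yet normal

Working:
  start: ¬F ∧ (F ∨ (((F ∨ F) ∨ (T ∧ T)) ∨ T))
  [1] T ∧ (F ∨ (((F ∨ F) ∨ (T ∧ T)) ∨ T))
  [2] F ∨ (((F ∨ F) ∨ (T ∧ T)) ∨ T)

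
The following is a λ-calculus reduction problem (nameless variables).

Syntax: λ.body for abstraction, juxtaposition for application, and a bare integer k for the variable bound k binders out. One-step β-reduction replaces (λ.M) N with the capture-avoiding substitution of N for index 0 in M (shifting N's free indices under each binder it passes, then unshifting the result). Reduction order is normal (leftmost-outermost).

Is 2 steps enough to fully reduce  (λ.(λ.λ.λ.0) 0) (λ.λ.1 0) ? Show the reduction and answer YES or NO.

Answer: YES — reaches normal form λ.λ.0 in 2 ≤ 2 steps

Derivation:
  start: (λ.(λ.λ.λ.0) 0) (λ.λ.1 0)
  step 1: (λ.λ.λ.0) (λ.λ.1 0)
  step 2: λ.λ.0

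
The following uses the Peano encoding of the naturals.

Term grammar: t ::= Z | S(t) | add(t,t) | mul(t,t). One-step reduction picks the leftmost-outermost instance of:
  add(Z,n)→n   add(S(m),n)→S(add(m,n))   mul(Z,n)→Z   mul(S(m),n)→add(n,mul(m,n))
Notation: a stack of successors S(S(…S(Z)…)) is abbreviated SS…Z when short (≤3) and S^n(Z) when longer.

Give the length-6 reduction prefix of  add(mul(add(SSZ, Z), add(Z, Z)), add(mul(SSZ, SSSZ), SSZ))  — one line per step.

  start: add(mul(add(SSZ, Z), add(Z, Z)), add(mul(SSZ, SSSZ), SSZ))
  step 1: add(mul(S(add(SZ, Z)), add(Z, Z)), add(mul(SSZ, SSSZ), SSZ))
  step 2: add(add(add(Z, Z), mul(add(SZ, Z), add(Z, Z))), add(mul(SSZ, SSSZ), SSZ))
  step 3: add(add(Z, mul(add(SZ, Z), add(Z, Z))), add(mul(SSZ, SSSZ), SSZ))
  step 4: add(mul(add(SZ, Z), add(Z, Z)), add(mul(SSZ, SSSZ), SSZ))
  step 5: add(mul(S(add(Z, Z)), add(Z, Z)), add(mul(SSZ, SSSZ), SSZ))
  step 6: add(add(add(Z, Z), mul(add(Z, Z), add(Z, Z))), add(mul(SSZ, SSSZ), SSZ))

Answer: after 6 steps: add(add(add(Z, Z), mul(add(Z, Z), add(Z, Z))), add(mul(SSZ, SSSZ), SSZ))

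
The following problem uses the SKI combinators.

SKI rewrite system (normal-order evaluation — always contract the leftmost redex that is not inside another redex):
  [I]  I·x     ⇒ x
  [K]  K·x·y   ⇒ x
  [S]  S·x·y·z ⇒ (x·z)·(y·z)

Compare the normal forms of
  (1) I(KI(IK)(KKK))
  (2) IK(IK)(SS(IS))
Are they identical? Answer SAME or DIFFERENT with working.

Answer: SAME — A ⇓ K, B ⇓ K

Derivation:
Term A:
  start: I(KI(IK)(KKK))
  [1] KI(IK)(KKK)
  [2] I(KKK)
  [3] KKK
  [4] K

Term B:
  start: IK(IK)(SS(IS))
  [1] K(IK)(SS(IS))
  [2] IK
  [3] K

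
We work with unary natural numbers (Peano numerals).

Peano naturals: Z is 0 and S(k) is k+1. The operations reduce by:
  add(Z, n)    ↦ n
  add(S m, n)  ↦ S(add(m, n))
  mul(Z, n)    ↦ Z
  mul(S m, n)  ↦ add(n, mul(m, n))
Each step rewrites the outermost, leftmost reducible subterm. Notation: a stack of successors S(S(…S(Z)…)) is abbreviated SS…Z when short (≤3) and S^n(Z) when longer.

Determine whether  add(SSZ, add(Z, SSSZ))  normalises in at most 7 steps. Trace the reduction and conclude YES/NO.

  start: add(SSZ, add(Z, SSSZ))
  step 1: S(add(SZ, add(Z, SSSZ)))
  step 2: S(S(add(Z, add(Z, SSSZ))))
  step 3: S(S(add(Z, SSSZ)))
  step 4: S^5(Z)

Answer: YES — reaches normal form S^5(Z) in 4 ≤ 7 steps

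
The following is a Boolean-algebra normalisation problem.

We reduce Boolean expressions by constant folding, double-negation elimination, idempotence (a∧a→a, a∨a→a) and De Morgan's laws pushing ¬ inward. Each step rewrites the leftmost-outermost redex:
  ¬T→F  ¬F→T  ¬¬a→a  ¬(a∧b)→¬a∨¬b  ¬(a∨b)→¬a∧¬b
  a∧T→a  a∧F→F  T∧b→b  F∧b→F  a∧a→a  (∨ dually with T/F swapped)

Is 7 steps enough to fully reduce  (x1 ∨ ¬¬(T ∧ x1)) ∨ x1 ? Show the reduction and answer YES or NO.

  start: (x1 ∨ ¬¬(T ∧ x1)) ∨ x1
  →1  (x1 ∨ (T ∧ x1)) ∨ x1
  →2  (x1 ∨ x1) ∨ x1
  →3  x1 ∨ x1
  →4  x1

Answer: YES — reaches normal form x1 in 4 ≤ 7 steps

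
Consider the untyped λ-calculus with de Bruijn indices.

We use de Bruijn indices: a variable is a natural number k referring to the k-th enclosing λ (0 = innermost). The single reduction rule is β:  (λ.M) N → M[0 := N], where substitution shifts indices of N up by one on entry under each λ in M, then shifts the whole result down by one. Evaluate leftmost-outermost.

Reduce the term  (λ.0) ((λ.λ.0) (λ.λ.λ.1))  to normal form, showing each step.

  start: (λ.0) ((λ.λ.0) (λ.λ.λ.1))
  →1  (λ.λ.0) (λ.λ.λ.1)
  →2  λ.0

Answer: normal form = λ.0  (in 2 steps)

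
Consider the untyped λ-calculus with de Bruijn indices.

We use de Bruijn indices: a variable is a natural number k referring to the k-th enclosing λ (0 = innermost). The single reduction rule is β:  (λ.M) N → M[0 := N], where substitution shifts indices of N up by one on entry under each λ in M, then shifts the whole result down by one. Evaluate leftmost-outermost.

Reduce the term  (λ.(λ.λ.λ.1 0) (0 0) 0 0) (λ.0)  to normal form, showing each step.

Answer: normal form = λ.0  (in 5 steps)

Reduction:
  start: (λ.(λ.λ.λ.1 0) (0 0) 0 0) (λ.0)
  step 1: (λ.λ.λ.1 0) ((λ.0) (λ.0)) (λ.0) (λ.0)
  step 2: (λ.λ.1 0) (λ.0) (λ.0)
  step 3: (λ.(λ.0) 0) (λ.0)
  step 4: (λ.0) (λ.0)
  step 5: λ.0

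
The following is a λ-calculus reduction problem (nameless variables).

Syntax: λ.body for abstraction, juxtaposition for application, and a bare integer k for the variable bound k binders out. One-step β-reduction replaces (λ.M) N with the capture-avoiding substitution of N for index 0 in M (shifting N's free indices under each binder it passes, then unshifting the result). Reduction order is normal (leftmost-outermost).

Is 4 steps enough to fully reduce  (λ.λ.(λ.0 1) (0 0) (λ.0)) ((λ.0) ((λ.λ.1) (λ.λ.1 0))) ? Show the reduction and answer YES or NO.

Answer: YES — reaches normal form λ.0 0 0 (λ.0) in 2 ≤ 4 steps

Reduction:
  start: (λ.λ.(λ.0 1) (0 0) (λ.0)) ((λ.0) ((λ.λ.1) (λ.λ.1 0)))
  [1] λ.(λ.0 1) (0 0) (λ.0)
  [2] λ.0 0 0 (λ.0)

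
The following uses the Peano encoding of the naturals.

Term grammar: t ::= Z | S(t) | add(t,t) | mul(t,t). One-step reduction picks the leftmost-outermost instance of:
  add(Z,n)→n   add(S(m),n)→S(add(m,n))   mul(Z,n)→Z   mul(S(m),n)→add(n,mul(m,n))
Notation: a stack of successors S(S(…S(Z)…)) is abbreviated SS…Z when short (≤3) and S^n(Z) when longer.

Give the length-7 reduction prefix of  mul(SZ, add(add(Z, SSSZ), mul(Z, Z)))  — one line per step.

  start: mul(SZ, add(add(Z, SSSZ), mul(Z, Z)))
  [1] add(add(add(Z, SSSZ), mul(Z, Z)), mul(Z, add(add(Z, SSSZ), mul(Z, Z))))
  [2] add(add(SSSZ, mul(Z, Z)), mul(Z, add(add(Z, SSSZ), mul(Z, Z))))
  [3] add(S(add(SSZ, mul(Z, Z))), mul(Z, add(add(Z, SSSZ), mul(Z, Z))))
  [4] S(add(add(SSZ, mul(Z, Z)), mul(Z, add(add(Z, SSSZ), mul(Z, Z)))))
  [5] S(add(S(add(SZ, mul(Z, Z))), mul(Z, add(add(Z, SSSZ), mul(Z, Z)))))
  [6] S(S(add(add(SZ, mul(Z, Z)), mul(Z, add(add(Z, SSSZ), mul(Z, Z))))))
  [7] S(S(add(S(add(Z, mul(Z, Z))), mul(Z, add(add(Z, SSSZ), mul(Z, Z))))))

Answer: after 7 steps: S(S(add(S(add(Z, mul(Z, Z))), mul(Z, add(add(Z, SSSZ), mul(Z, Z))))))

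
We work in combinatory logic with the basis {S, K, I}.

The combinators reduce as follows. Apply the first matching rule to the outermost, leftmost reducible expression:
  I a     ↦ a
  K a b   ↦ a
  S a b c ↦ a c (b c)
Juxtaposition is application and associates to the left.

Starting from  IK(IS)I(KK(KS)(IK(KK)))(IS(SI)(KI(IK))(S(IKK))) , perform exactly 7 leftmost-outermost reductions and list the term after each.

Answer: after 7 steps: S(K(K(KK)))(SI(S(IKK))(KI(IK)(S(IKK))))

Reduction:
  start: IK(IS)I(KK(KS)(IK(KK)))(IS(SI)(KI(IK))(S(IKK)))
  [1] K(IS)I(KK(KS)(IK(KK)))(IS(SI)(KI(IK))(S(IKK)))
  [2] IS(KK(KS)(IK(KK)))(IS(SI)(KI(IK))(S(IKK)))
  [3] S(KK(KS)(IK(KK)))(IS(SI)(KI(IK))(S(IKK)))
  [4] S(K(IK(KK)))(IS(SI)(KI(IK))(S(IKK)))
  [5] S(K(K(KK)))(IS(SI)(KI(IK))(S(IKK)))
  [6] S(K(K(KK)))(S(SI)(KI(IK))(S(IKK)))
  [7] S(K(K(KK)))(SI(S(IKK))(KI(IK)(S(IKK))))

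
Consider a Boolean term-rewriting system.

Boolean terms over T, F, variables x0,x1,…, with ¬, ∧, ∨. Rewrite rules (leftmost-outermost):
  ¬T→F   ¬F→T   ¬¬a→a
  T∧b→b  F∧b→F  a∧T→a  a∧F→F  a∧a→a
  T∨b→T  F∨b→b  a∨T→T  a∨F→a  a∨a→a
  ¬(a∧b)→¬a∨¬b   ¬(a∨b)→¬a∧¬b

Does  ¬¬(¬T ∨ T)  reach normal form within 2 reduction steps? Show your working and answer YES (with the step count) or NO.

Answer: YES — reaches normal form T in 2 ≤ 2 steps

Working:
  start: ¬¬(¬T ∨ T)
  [1] ¬T ∨ T
  [2] T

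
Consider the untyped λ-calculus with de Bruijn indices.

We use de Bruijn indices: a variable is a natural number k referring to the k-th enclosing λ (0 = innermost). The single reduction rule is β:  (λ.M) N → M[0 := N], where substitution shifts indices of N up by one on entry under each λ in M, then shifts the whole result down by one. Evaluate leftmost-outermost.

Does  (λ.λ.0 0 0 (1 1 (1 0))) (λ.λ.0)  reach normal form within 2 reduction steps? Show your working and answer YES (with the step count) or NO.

Answer: NO — after 2 steps the term is λ.0 0 0 ((λ.0) ((λ.λ.0) 0)), not yet normal

Derivation:
  start: (λ.λ.0 0 0 (1 1 (1 0))) (λ.λ.0)
  [1] λ.0 0 0 ((λ.λ.0) (λ.λ.0) ((λ.λ.0) 0))
  [2] λ.0 0 0 ((λ.0) ((λ.λ.0) 0))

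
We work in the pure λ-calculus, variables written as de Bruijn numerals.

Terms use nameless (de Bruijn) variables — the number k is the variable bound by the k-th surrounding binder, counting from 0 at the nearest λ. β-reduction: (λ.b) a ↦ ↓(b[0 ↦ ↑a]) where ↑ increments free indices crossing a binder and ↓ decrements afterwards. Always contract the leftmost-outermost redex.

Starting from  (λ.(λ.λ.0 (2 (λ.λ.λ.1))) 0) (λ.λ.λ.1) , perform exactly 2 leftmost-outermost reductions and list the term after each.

Answer: after 2 steps: λ.0 ((λ.λ.λ.1) (λ.λ.λ.1))

Derivation:
  start: (λ.(λ.λ.0 (2 (λ.λ.λ.1))) 0) (λ.λ.λ.1)
  [1] (λ.λ.0 ((λ.λ.λ.1) (λ.λ.λ.1))) (λ.λ.λ.1)
  [2] λ.0 ((λ.λ.λ.1) (λ.λ.λ.1))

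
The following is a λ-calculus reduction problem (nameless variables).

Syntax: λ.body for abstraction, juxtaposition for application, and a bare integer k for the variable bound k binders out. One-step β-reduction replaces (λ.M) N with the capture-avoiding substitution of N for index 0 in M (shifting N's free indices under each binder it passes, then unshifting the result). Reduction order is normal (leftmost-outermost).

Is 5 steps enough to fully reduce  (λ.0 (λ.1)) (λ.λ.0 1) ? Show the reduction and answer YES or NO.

  start: (λ.0 (λ.1)) (λ.λ.0 1)
  →1  (λ.λ.0 1) (λ.λ.λ.0 1)
  →2  λ.0 (λ.λ.λ.0 1)

Answer: YES — reaches normal form λ.0 (λ.λ.λ.0 1) in 2 ≤ 5 steps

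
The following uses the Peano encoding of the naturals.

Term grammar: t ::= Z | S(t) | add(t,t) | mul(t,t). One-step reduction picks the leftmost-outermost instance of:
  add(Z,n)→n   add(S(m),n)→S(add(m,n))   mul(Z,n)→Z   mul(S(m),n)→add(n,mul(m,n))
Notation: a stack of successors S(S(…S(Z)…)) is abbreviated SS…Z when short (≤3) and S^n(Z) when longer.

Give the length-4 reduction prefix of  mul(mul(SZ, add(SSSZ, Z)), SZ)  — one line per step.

  start: mul(mul(SZ, add(SSSZ, Z)), SZ)
  [1] mul(add(add(SSSZ, Z), mul(Z, add(SSSZ, Z))), SZ)
  [2] mul(add(S(add(SSZ, Z)), mul(Z, add(SSSZ, Z))), SZ)
  [3] mul(S(add(add(SSZ, Z), mul(Z, add(SSSZ, Z)))), SZ)
  [4] add(SZ, mul(add(add(SSZ, Z), mul(Z, add(SSSZ, Z))), SZ))

Answer: after 4 steps: add(SZ, mul(add(add(SSZ, Z), mul(Z, add(SSSZ, Z))), SZ))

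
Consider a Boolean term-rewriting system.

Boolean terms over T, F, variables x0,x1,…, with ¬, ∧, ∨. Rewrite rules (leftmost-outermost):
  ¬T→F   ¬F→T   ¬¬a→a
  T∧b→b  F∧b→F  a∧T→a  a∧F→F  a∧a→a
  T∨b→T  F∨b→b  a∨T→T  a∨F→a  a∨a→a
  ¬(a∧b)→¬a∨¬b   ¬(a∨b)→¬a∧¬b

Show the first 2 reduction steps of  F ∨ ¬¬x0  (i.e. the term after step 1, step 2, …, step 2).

Answer: after 2 steps: x0

Reduction:
  start: F ∨ ¬¬x0
  step 1: ¬¬x0
  step 2: x0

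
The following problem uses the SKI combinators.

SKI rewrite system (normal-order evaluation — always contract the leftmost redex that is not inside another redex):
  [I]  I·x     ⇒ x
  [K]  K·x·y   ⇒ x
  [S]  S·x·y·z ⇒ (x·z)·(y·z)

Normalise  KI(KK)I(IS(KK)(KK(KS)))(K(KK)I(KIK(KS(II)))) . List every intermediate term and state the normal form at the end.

  start: KI(KK)I(IS(KK)(KK(KS)))(K(KK)I(KIK(KS(II))))
  →1  II(IS(KK)(KK(KS)))(K(KK)I(KIK(KS(II))))
  →2  I(IS(KK)(KK(KS)))(K(KK)I(KIK(KS(II))))
  →3  IS(KK)(KK(KS))(K(KK)I(KIK(KS(II))))
  →4  S(KK)(KK(KS))(K(KK)I(KIK(KS(II))))
  →5  KK(K(KK)I(KIK(KS(II))))(KK(KS)(K(KK)I(KIK(KS(II)))))
  →6  K(KK(KS)(K(KK)I(KIK(KS(II)))))
  →7  K(K(K(KK)I(KIK(KS(II)))))
  →8  K(K(KK(KIK(KS(II)))))
  →9  K(KK)

Answer: normal form = K(KK)  (in 9 steps)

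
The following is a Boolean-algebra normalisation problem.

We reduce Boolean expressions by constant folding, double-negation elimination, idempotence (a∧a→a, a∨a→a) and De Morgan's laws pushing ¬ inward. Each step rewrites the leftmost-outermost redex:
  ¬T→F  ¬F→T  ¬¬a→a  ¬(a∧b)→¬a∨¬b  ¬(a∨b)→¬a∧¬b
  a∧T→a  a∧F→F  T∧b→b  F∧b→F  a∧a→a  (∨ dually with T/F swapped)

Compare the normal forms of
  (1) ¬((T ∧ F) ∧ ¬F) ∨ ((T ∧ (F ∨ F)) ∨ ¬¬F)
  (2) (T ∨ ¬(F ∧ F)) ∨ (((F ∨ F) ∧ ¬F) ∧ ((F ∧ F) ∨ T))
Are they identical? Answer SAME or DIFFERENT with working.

Answer: SAME — A ⇓ T, B ⇓ T

Working:
Term A:
  start: ¬((T ∧ F) ∧ ¬F) ∨ ((T ∧ (F ∨ F)) ∨ ¬¬F)
  [1] (¬(T ∧ F) ∨ ¬¬F) ∨ ((T ∧ (F ∨ F)) ∨ ¬¬F)
  [2] ((¬T ∨ ¬F) ∨ ¬¬F) ∨ ((T ∧ (F ∨ F)) ∨ ¬¬F)
  [3] ((F ∨ ¬F) ∨ ¬¬F) ∨ ((T ∧ (F ∨ F)) ∨ ¬¬F)
  [4] (¬F ∨ ¬¬F) ∨ ((T ∧ (F ∨ F)) ∨ ¬¬F)
  [5] (T ∨ ¬¬F) ∨ ((T ∧ (F ∨ F)) ∨ ¬¬F)
  [6] T ∨ ((T ∧ (F ∨ F)) ∨ ¬¬F)
  [7] T

Term B:
  start: (T ∨ ¬(F ∧ F)) ∨ (((F ∨ F) ∧ ¬F) ∧ ((F ∧ F) ∨ T))
  [1] T ∨ (((F ∨ F) ∧ ¬F) ∧ ((F ∧ F) ∨ T))
  [2] T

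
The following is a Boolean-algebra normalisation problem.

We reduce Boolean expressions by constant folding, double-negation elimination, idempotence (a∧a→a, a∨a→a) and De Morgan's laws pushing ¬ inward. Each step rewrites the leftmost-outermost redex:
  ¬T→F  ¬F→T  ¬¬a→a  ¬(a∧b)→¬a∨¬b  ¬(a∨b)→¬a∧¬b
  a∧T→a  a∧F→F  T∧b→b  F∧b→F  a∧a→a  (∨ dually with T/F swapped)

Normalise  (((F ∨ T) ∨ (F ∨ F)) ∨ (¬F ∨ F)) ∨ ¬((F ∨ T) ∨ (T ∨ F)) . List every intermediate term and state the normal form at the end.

Answer: normal form = T  (in 4 steps)

Derivation:
  start: (((F ∨ T) ∨ (F ∨ F)) ∨ (¬F ∨ F)) ∨ ¬((F ∨ T) ∨ (T ∨ F))
  [1] ((T ∨ (F ∨ F)) ∨ (¬F ∨ F)) ∨ ¬((F ∨ T) ∨ (T ∨ F))
  [2] (T ∨ (¬F ∨ F)) ∨ ¬((F ∨ T) ∨ (T ∨ F))
  [3] T ∨ ¬((F ∨ T) ∨ (T ∨ F))
  [4] T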